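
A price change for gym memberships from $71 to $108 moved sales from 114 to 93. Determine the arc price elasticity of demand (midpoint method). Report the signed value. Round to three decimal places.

-0.491

ΔQ = 93 − 114 = -21; ΔP = 108 − 71 = 37.
Midpoints: P̄ = 89.50, Q̄ = 103.5.
ε = (ΔQ/ΔP)(P̄/Q̄) = (-21/37)(89.50/103.5).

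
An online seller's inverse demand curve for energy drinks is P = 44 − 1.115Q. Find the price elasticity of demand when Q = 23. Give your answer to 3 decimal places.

-0.716

At Q = 23, P = 44 − 1.115(23) = 18.36.
dP/dQ = −1.115, so dQ/dP = 1/(−1.115) = -0.897.
ε = (dQ/dP)(P/Q) = (-0.897)(18.36/23).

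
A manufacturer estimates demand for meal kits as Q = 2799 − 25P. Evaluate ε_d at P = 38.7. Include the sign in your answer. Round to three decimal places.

-0.528

At P = 38.7, Q = 1831.500.
dQ/dP = −25.
ε = (dQ/dP)(P/Q) = (-25)(38.7/1831.500).
|ε| < 1, so demand is inelastic at this price.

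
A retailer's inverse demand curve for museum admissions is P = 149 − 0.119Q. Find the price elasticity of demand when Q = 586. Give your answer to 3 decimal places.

At Q = 586, P = 149 − 0.119(586) = 79.27.
dP/dQ = −0.119, so dQ/dP = 1/(−0.119) = -8.403.
ε = (dQ/dP)(P/Q) = (-8.403)(79.27/586).

-1.137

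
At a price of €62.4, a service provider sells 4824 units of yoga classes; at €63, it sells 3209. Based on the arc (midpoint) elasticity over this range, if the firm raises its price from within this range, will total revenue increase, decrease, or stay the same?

Arc ε = (-1615/0.6)(62.70/4016.5) ≈ -42.019.
|ε| = 42.02 > 1, so demand is elastic. A price rise therefore reduces total revenue.

decrease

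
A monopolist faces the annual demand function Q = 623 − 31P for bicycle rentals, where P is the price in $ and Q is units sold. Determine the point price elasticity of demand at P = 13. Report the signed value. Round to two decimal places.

-1.83

At P = 13, Q = 220.
dQ/dP = −31.
ε = (dQ/dP)(P/Q) = (-31)(13/220).
|ε| > 1, so demand is elastic at this price.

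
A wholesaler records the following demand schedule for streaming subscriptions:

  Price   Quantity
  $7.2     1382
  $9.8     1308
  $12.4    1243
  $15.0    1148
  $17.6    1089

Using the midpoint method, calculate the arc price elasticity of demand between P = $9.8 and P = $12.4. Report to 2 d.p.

-0.22

At P = 9.8, Q = 1308; at P = 12.4, Q = 1243.
ΔQ = -65, ΔP = 2.6. Midpoints: P̄ = 11.10, Q̄ = 1275.5.
ε = (ΔQ/ΔP)(P̄/Q̄) = (-65/2.6)(11.10/1275.5).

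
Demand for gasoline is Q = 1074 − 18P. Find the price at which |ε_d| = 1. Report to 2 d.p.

29.83

For linear demand Q = a − bP, ε = −bP/(a − bP). |ε| = 1 when bP = a − bP, i.e. P = a/(2b).
P = 1074/(2·18) = 1074/36 = 29.8333.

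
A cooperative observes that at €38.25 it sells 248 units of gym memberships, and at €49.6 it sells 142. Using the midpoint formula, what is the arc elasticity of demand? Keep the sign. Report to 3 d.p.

ΔQ = 142 − 248 = -106; ΔP = 49.6 − 38.25 = 11.35.
Midpoints: P̄ = 43.92, Q̄ = 195.0.
ε = (ΔQ/ΔP)(P̄/Q̄) = (-106/11.35)(43.92/195.0).

-2.104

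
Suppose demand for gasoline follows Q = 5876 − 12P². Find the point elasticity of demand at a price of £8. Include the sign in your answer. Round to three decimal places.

-0.301

At P = 8, Q = 5108.
dQ/dP = −24P = -192.
ε = (dQ/dP)(P/Q) = (-192)(8/5108).
|ε| < 1, so demand is inelastic at this price.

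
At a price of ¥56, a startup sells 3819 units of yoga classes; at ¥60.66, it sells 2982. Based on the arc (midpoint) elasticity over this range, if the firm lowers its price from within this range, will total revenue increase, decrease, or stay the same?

increase

Arc ε = (-837/4.66)(58.33/3400.5) ≈ -3.081.
|ε| = 3.08 > 1, so demand is elastic. A price cut therefore raises total revenue.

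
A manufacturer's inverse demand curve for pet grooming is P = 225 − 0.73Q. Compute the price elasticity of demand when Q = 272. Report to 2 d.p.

-0.13

At Q = 272, P = 225 − 0.73(272) = 26.44.
dP/dQ = −0.73, so dQ/dP = 1/(−0.73) = -1.370.
ε = (dQ/dP)(P/Q) = (-1.370)(26.44/272).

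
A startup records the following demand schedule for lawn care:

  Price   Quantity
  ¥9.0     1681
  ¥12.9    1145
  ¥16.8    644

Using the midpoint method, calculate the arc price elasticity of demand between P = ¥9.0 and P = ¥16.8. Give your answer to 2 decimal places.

-1.48

At P = 9.0, Q = 1681; at P = 16.8, Q = 644.
ΔQ = -1037, ΔP = 7.8. Midpoints: P̄ = 12.90, Q̄ = 1162.5.
ε = (ΔQ/ΔP)(P̄/Q̄) = (-1037/7.8)(12.90/1162.5).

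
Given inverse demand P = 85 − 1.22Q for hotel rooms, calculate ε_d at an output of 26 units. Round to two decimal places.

-1.68

At Q = 26, P = 85 − 1.22(26) = 53.28.
dP/dQ = −1.22, so dQ/dP = 1/(−1.22) = -0.820.
ε = (dQ/dP)(P/Q) = (-0.820)(53.28/26).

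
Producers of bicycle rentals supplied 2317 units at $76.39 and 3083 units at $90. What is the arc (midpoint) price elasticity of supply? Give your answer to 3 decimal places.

ΔQ = 3083 − 2317 = 766; ΔP = 90 − 76.39 = 13.61.
Midpoints: P̄ = 83.19, Q̄ = 2700.0.
ε_s = (ΔQ/ΔP)(P̄/Q̄) = (766/13.61)(83.19/2700.0).

1.734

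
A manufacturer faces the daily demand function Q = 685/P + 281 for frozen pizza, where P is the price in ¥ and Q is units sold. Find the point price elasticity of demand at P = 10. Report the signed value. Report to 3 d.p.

-0.196

At P = 10, Q = 349.500.
dQ/dP = −685/P² = -6.850.
ε = (dQ/dP)(P/Q) = (-6.850)(10/349.500).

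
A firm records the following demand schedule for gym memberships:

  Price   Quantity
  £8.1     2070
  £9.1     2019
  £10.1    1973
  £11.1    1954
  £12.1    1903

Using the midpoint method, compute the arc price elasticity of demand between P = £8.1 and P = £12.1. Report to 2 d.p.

At P = 8.1, Q = 2070; at P = 12.1, Q = 1903.
ΔQ = -167, ΔP = 4.0. Midpoints: P̄ = 10.10, Q̄ = 1986.5.
ε = (ΔQ/ΔP)(P̄/Q̄) = (-167/4.0)(10.10/1986.5).

-0.21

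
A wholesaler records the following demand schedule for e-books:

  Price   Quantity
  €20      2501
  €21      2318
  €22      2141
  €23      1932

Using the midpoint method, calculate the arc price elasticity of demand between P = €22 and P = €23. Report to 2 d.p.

-2.31

At P = 22, Q = 2141; at P = 23, Q = 1932.
ΔQ = -209, ΔP = 1. Midpoints: P̄ = 22.50, Q̄ = 2036.5.
ε = (ΔQ/ΔP)(P̄/Q̄) = (-209/1)(22.50/2036.5).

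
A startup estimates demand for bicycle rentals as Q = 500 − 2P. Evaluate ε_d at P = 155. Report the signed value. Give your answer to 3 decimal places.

At P = 155, Q = 190.
dQ/dP = −2.
ε = (dQ/dP)(P/Q) = (-2)(155/190).

-1.632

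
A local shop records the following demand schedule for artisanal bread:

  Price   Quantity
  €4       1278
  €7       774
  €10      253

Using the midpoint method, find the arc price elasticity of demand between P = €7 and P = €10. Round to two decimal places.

-2.87

At P = 7, Q = 774; at P = 10, Q = 253.
ΔQ = -521, ΔP = 3. Midpoints: P̄ = 8.50, Q̄ = 513.5.
ε = (ΔQ/ΔP)(P̄/Q̄) = (-521/3)(8.50/513.5).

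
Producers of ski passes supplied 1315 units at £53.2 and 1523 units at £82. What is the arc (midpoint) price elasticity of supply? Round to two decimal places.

ΔQ = 1523 − 1315 = 208; ΔP = 82 − 53.2 = 28.8.
Midpoints: P̄ = 67.60, Q̄ = 1419.0.
ε_s = (ΔQ/ΔP)(P̄/Q̄) = (208/28.8)(67.60/1419.0).

0.34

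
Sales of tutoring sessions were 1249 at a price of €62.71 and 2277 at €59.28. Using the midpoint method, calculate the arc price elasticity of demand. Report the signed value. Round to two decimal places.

-10.37

ΔQ = 2277 − 1249 = 1028; ΔP = 59.28 − 62.71 = -3.43.
Midpoints: P̄ = 61.00, Q̄ = 1763.0.
ε = (ΔQ/ΔP)(P̄/Q̄) = (1028/-3.43)(61.00/1763.0).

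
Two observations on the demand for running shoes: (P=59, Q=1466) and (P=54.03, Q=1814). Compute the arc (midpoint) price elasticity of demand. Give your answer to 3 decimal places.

-2.413

ΔQ = 1814 − 1466 = 348; ΔP = 54.03 − 59 = -4.97.
Midpoints: P̄ = 56.52, Q̄ = 1640.0.
ε = (ΔQ/ΔP)(P̄/Q̄) = (348/-4.97)(56.52/1640.0).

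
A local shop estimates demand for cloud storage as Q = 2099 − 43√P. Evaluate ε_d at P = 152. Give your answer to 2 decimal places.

At P = 152, Q = 1568.860.
dQ/dP = −43/(2√P) = -1.744.
ε = (dQ/dP)(P/Q) = (-1.744)(152/1568.860).

-0.17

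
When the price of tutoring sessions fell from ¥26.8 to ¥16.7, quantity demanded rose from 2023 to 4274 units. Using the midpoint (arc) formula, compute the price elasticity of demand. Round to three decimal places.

-1.540

ΔQ = 4274 − 2023 = 2251; ΔP = 16.7 − 26.8 = -10.1.
Midpoints: P̄ = 21.75, Q̄ = 3148.5.
ε = (ΔQ/ΔP)(P̄/Q̄) = (2251/-10.1)(21.75/3148.5).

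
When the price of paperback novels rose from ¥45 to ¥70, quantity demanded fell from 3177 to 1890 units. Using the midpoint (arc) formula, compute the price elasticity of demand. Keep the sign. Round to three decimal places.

ΔQ = 1890 − 3177 = -1287; ΔP = 70 − 45 = 25.
Midpoints: P̄ = 57.50, Q̄ = 2533.5.
ε = (ΔQ/ΔP)(P̄/Q̄) = (-1287/25)(57.50/2533.5).

-1.168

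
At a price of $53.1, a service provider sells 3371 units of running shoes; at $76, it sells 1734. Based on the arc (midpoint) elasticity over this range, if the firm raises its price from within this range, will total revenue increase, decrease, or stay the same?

Arc ε = (-1637/22.9)(64.55/2552.5) ≈ -1.808.
|ε| = 1.81 > 1, so demand is elastic. A price rise therefore reduces total revenue.

decrease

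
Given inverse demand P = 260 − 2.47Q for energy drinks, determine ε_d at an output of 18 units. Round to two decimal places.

-4.85

At Q = 18, P = 260 − 2.47(18) = 215.54.
dP/dQ = −2.47, so dQ/dP = 1/(−2.47) = -0.405.
ε = (dQ/dP)(P/Q) = (-0.405)(215.54/18).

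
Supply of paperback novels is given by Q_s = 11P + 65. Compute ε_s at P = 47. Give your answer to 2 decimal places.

0.89

At P = 47, Q_s = 582.
dQ_s/dP = 11.
ε_s = (dQ_s/dP)(P/Q_s) = (11)(47/582).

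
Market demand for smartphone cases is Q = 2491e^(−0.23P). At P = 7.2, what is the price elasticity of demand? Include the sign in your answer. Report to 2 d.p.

At P = 7.2, Q = 475.535.
dQ/dP = −0.23·2491e^(−0.23P) = −0.23Q = -109.373.
ε = (dQ/dP)(P/Q) = (-109.373)(7.2/475.535).

-1.66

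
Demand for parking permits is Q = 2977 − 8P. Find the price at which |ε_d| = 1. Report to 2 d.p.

186.06

For linear demand Q = a − bP, ε = −bP/(a − bP). |ε| = 1 when bP = a − bP, i.e. P = a/(2b).
P = 2977/(2·8) = 2977/16 = 186.0625.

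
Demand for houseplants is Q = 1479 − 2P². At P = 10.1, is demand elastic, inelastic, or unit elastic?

inelastic

Q = 1274.980, dQ/dP = -40.400.
ε = (dQ/dP)(P/Q) ≈ -0.320.
|ε| = 0.32 < 1.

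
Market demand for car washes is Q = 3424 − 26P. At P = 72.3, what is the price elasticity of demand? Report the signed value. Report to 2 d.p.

At P = 72.3, Q = 1544.200.
dQ/dP = −26.
ε = (dQ/dP)(P/Q) = (-26)(72.3/1544.200).

-1.22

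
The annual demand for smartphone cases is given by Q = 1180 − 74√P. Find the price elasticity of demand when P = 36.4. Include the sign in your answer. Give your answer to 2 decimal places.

-0.30

At P = 36.4, Q = 733.540.
dQ/dP = −74/(2√P) = -6.133.
ε = (dQ/dP)(P/Q) = (-6.133)(36.4/733.540).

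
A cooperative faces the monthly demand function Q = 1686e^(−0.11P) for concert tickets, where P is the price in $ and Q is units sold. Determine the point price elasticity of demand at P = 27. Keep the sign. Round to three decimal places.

At P = 27, Q = 86.497.
dQ/dP = −0.11·1686e^(−0.11P) = −0.11Q = -9.515.
ε = (dQ/dP)(P/Q) = (-9.515)(27/86.497).

-2.970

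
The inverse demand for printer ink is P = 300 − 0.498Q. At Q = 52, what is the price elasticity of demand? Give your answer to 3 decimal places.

-10.585

At Q = 52, P = 300 − 0.498(52) = 274.10.
dP/dQ = −0.498, so dQ/dP = 1/(−0.498) = -2.008.
ε = (dQ/dP)(P/Q) = (-2.008)(274.10/52).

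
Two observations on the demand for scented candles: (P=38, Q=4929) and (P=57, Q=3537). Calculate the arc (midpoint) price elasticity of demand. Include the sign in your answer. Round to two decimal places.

ΔQ = 3537 − 4929 = -1392; ΔP = 57 − 38 = 19.
Midpoints: P̄ = 47.50, Q̄ = 4233.0.
ε = (ΔQ/ΔP)(P̄/Q̄) = (-1392/19)(47.50/4233.0).

-0.82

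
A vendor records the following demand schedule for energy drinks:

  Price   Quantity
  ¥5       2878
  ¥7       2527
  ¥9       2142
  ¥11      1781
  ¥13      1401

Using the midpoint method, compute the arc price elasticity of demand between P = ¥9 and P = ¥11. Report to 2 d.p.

-0.92

At P = 9, Q = 2142; at P = 11, Q = 1781.
ΔQ = -361, ΔP = 2. Midpoints: P̄ = 10.00, Q̄ = 1961.5.
ε = (ΔQ/ΔP)(P̄/Q̄) = (-361/2)(10.00/1961.5).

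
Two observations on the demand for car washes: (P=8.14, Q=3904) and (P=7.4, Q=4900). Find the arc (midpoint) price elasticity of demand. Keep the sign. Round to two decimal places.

-2.38

ΔQ = 4900 − 3904 = 996; ΔP = 7.4 − 8.14 = -0.74.
Midpoints: P̄ = 7.77, Q̄ = 4402.0.
ε = (ΔQ/ΔP)(P̄/Q̄) = (996/-0.74)(7.77/4402.0).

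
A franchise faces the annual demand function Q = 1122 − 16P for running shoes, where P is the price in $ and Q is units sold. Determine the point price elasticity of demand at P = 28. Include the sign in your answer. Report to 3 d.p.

At P = 28, Q = 674.
dQ/dP = −16.
ε = (dQ/dP)(P/Q) = (-16)(28/674).
|ε| < 1, so demand is inelastic at this price.

-0.665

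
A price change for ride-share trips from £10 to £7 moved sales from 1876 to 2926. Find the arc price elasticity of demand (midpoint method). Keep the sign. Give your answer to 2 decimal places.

ΔQ = 2926 − 1876 = 1050; ΔP = 7 − 10 = -3.
Midpoints: P̄ = 8.50, Q̄ = 2401.0.
ε = (ΔQ/ΔP)(P̄/Q̄) = (1050/-3)(8.50/2401.0).

-1.24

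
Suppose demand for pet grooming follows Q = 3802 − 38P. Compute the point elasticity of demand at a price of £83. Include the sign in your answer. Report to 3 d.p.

-4.867

At P = 83, Q = 648.
dQ/dP = −38.
ε = (dQ/dP)(P/Q) = (-38)(83/648).
|ε| > 1, so demand is elastic at this price.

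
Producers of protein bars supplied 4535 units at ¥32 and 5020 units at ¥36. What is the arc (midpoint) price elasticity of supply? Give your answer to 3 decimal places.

0.863

ΔQ = 5020 − 4535 = 485; ΔP = 36 − 32 = 4.
Midpoints: P̄ = 34.00, Q̄ = 4777.5.
ε_s = (ΔQ/ΔP)(P̄/Q̄) = (485/4)(34.00/4777.5).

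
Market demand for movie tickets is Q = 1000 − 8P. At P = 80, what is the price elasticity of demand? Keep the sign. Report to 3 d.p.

-1.778

At P = 80, Q = 360.
dQ/dP = −8.
ε = (dQ/dP)(P/Q) = (-8)(80/360).
|ε| > 1, so demand is elastic at this price.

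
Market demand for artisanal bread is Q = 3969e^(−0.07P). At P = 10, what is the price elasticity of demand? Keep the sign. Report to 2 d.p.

At P = 10, Q = 1970.947.
dQ/dP = −0.07·3969e^(−0.07P) = −0.07Q = -137.966.
ε = (dQ/dP)(P/Q) = (-137.966)(10/1970.947).

-0.70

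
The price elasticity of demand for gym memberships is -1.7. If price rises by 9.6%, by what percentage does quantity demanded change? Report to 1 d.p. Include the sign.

%ΔQ ≈ ε × %ΔP = (-1.7)(9.6%) = -16.32%.

-16.3%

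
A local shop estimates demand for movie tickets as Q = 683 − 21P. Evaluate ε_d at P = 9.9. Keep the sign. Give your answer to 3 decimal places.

At P = 9.9, Q = 475.100.
dQ/dP = −21.
ε = (dQ/dP)(P/Q) = (-21)(9.9/475.100).

-0.438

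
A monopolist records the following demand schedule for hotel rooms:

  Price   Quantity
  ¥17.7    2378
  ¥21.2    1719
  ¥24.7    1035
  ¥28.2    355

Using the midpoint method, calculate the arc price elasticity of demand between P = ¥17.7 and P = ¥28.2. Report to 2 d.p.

At P = 17.7, Q = 2378; at P = 28.2, Q = 355.
ΔQ = -2023, ΔP = 10.5. Midpoints: P̄ = 22.95, Q̄ = 1366.5.
ε = (ΔQ/ΔP)(P̄/Q̄) = (-2023/10.5)(22.95/1366.5).

-3.24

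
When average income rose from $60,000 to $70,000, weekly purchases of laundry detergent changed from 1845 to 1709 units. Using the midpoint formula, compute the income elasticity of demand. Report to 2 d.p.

ΔQ = -136, ΔI = 10000. Midpoints: Ī = 65,000, Q̄ = 1777.0.
ε_I = (ΔQ/ΔI)(Ī/Q̄) = (-136/10000)(65000/1777.0).
ε_I < 0, so the good is inferior.

-0.50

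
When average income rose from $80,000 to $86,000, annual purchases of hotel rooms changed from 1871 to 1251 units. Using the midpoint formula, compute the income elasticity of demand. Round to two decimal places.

-5.49

ΔQ = -620, ΔI = 6000. Midpoints: Ī = 83,000, Q̄ = 1561.0.
ε_I = (ΔQ/ΔI)(Ī/Q̄) = (-620/6000)(83000/1561.0).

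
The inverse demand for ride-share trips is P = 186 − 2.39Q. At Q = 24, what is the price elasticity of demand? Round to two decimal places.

At Q = 24, P = 186 − 2.39(24) = 128.64.
dP/dQ = −2.39, so dQ/dP = 1/(−2.39) = -0.418.
ε = (dQ/dP)(P/Q) = (-0.418)(128.64/24).

-2.24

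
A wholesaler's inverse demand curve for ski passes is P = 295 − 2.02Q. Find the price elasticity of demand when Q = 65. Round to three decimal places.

At Q = 65, P = 295 − 2.02(65) = 163.70.
dP/dQ = −2.02, so dQ/dP = 1/(−2.02) = -0.495.
ε = (dQ/dP)(P/Q) = (-0.495)(163.70/65).

-1.247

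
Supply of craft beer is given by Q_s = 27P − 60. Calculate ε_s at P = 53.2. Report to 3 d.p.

At P = 53.2, Q_s = 1376.40.
dQ_s/dP = 27.
ε_s = (dQ_s/dP)(P/Q_s) = (27)(53.2/1376.40).

1.044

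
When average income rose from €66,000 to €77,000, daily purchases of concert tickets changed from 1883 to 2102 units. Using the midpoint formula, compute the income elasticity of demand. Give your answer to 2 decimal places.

0.71

ΔQ = 219, ΔI = 11000. Midpoints: Ī = 71,500, Q̄ = 1992.5.
ε_I = (ΔQ/ΔI)(Ī/Q̄) = (219/11000)(71500/1992.5).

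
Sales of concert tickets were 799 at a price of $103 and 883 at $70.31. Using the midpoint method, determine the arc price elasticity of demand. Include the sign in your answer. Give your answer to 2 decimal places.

-0.26

ΔQ = 883 − 799 = 84; ΔP = 70.31 − 103 = -32.69.
Midpoints: P̄ = 86.66, Q̄ = 841.0.
ε = (ΔQ/ΔP)(P̄/Q̄) = (84/-32.69)(86.66/841.0).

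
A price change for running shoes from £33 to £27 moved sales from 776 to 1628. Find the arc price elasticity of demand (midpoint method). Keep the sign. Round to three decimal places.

ΔQ = 1628 − 776 = 852; ΔP = 27 − 33 = -6.
Midpoints: P̄ = 30.00, Q̄ = 1202.0.
ε = (ΔQ/ΔP)(P̄/Q̄) = (852/-6)(30.00/1202.0).

-3.544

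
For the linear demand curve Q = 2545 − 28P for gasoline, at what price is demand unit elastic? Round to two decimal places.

For linear demand Q = a − bP, ε = −bP/(a − bP). |ε| = 1 when bP = a − bP, i.e. P = a/(2b).
P = 2545/(2·28) = 2545/56 = 45.4464.

45.45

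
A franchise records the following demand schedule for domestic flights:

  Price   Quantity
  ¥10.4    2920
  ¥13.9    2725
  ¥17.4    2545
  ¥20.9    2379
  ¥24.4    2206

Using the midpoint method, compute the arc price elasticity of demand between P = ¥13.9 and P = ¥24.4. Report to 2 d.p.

At P = 13.9, Q = 2725; at P = 24.4, Q = 2206.
ΔQ = -519, ΔP = 10.5. Midpoints: P̄ = 19.15, Q̄ = 2465.5.
ε = (ΔQ/ΔP)(P̄/Q̄) = (-519/10.5)(19.15/2465.5).

-0.38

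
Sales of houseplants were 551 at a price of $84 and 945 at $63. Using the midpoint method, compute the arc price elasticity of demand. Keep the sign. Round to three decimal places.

ΔQ = 945 − 551 = 394; ΔP = 63 − 84 = -21.
Midpoints: P̄ = 73.50, Q̄ = 748.0.
ε = (ΔQ/ΔP)(P̄/Q̄) = (394/-21)(73.50/748.0).

-1.844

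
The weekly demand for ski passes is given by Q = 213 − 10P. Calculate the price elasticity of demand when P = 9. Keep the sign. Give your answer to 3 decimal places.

At P = 9, Q = 123.
dQ/dP = −10.
ε = (dQ/dP)(P/Q) = (-10)(9/123).

-0.732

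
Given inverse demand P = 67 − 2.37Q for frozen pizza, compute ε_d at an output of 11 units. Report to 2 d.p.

-1.57

At Q = 11, P = 67 − 2.37(11) = 40.93.
dP/dQ = −2.37, so dQ/dP = 1/(−2.37) = -0.422.
ε = (dQ/dP)(P/Q) = (-0.422)(40.93/11).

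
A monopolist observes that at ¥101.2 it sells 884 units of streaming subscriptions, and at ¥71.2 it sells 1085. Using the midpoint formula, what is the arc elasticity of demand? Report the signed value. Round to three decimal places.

ΔQ = 1085 − 884 = 201; ΔP = 71.2 − 101.2 = -30.
Midpoints: P̄ = 86.20, Q̄ = 984.5.
ε = (ΔQ/ΔP)(P̄/Q̄) = (201/-30)(86.20/984.5).

-0.587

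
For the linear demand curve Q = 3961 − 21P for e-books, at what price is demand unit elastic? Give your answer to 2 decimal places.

For linear demand Q = a − bP, ε = −bP/(a − bP). |ε| = 1 when bP = a − bP, i.e. P = a/(2b).
P = 3961/(2·21) = 3961/42 = 94.3095.

94.31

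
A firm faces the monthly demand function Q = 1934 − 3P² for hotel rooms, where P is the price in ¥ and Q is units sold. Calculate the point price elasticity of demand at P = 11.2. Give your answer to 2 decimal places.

At P = 11.2, Q = 1557.680.
dQ/dP = −6P = -67.200.
ε = (dQ/dP)(P/Q) = (-67.200)(11.2/1557.680).
|ε| < 1, so demand is inelastic at this price.

-0.48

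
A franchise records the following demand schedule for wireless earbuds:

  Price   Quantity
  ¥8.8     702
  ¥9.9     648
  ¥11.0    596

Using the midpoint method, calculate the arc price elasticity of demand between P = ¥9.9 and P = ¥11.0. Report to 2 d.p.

-0.79

At P = 9.9, Q = 648; at P = 11.0, Q = 596.
ΔQ = -52, ΔP = 1.1. Midpoints: P̄ = 10.45, Q̄ = 622.0.
ε = (ΔQ/ΔP)(P̄/Q̄) = (-52/1.1)(10.45/622.0).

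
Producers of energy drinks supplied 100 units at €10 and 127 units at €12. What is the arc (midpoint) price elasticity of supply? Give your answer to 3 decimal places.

ΔQ = 127 − 100 = 27; ΔP = 12 − 10 = 2.
Midpoints: P̄ = 11.00, Q̄ = 113.5.
ε_s = (ΔQ/ΔP)(P̄/Q̄) = (27/2)(11.00/113.5).

1.308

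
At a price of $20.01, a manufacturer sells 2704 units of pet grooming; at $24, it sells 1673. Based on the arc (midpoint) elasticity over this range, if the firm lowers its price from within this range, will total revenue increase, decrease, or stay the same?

increase

Arc ε = (-1031/3.99)(22.01/2188.5) ≈ -2.598.
|ε| = 2.60 > 1, so demand is elastic. A price cut therefore raises total revenue.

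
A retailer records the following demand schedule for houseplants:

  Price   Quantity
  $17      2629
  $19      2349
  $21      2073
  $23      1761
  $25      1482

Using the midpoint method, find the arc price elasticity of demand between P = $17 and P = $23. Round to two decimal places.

At P = 17, Q = 2629; at P = 23, Q = 1761.
ΔQ = -868, ΔP = 6. Midpoints: P̄ = 20.00, Q̄ = 2195.0.
ε = (ΔQ/ΔP)(P̄/Q̄) = (-868/6)(20.00/2195.0).

-1.32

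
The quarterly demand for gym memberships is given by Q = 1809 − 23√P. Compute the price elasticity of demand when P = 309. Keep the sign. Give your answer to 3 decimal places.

At P = 309, Q = 1404.697.
dQ/dP = −23/(2√P) = -0.654.
ε = (dQ/dP)(P/Q) = (-0.654)(309/1404.697).

-0.144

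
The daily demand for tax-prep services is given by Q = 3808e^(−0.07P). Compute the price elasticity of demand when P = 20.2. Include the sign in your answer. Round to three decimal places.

At P = 20.2, Q = 925.986.
dQ/dP = −0.07·3808e^(−0.07P) = −0.07Q = -64.819.
ε = (dQ/dP)(P/Q) = (-64.819)(20.2/925.986).

-1.414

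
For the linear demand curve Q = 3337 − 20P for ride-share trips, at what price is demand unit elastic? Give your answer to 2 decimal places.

83.43

For linear demand Q = a − bP, ε = −bP/(a − bP). |ε| = 1 when bP = a − bP, i.e. P = a/(2b).
P = 3337/(2·20) = 3337/40 = 83.4250.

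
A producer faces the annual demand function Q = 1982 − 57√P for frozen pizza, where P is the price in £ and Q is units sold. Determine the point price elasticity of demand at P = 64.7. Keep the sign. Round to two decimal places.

At P = 64.7, Q = 1523.513.
dQ/dP = −57/(2√P) = -3.543.
ε = (dQ/dP)(P/Q) = (-3.543)(64.7/1523.513).

-0.15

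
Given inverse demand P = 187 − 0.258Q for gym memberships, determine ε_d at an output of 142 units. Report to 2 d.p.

-4.10

At Q = 142, P = 187 − 0.258(142) = 150.36.
dP/dQ = −0.258, so dQ/dP = 1/(−0.258) = -3.876.
ε = (dQ/dP)(P/Q) = (-3.876)(150.36/142).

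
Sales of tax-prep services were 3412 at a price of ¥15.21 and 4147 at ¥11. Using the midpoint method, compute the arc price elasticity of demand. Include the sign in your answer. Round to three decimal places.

ΔQ = 4147 − 3412 = 735; ΔP = 11 − 15.21 = -4.21.
Midpoints: P̄ = 13.11, Q̄ = 3779.5.
ε = (ΔQ/ΔP)(P̄/Q̄) = (735/-4.21)(13.11/3779.5).

-0.605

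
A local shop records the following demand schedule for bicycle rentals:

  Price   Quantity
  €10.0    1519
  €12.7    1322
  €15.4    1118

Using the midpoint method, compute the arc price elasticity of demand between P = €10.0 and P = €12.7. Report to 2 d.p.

-0.58

At P = 10.0, Q = 1519; at P = 12.7, Q = 1322.
ΔQ = -197, ΔP = 2.7. Midpoints: P̄ = 11.35, Q̄ = 1420.5.
ε = (ΔQ/ΔP)(P̄/Q̄) = (-197/2.7)(11.35/1420.5).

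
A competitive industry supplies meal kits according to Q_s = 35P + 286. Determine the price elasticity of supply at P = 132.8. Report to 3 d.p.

0.942

At P = 132.8, Q_s = 4934.
dQ_s/dP = 35.
ε_s = (dQ_s/dP)(P/Q_s) = (35)(132.8/4934).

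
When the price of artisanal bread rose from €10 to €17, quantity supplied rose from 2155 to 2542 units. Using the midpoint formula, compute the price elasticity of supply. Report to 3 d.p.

ΔQ = 2542 − 2155 = 387; ΔP = 17 − 10 = 7.
Midpoints: P̄ = 13.50, Q̄ = 2348.5.
ε_s = (ΔQ/ΔP)(P̄/Q̄) = (387/7)(13.50/2348.5).

0.318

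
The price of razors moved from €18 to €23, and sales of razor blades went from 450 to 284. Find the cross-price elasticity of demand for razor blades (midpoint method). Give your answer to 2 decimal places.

ΔQ_x = 284 − 450 = -166; ΔP_y = 23 − 18 = 5.
Midpoints: P̄_y = 20.50, Q̄_x = 367.0.
ε_xy = (ΔQ_x/ΔP_y)(P̄_y/Q̄_x) = (-166/5)(20.50/367.0).

-1.85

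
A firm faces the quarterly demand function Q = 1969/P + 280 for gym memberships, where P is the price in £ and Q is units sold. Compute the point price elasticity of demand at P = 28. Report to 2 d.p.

At P = 28, Q = 350.321.
dQ/dP = −1969/P² = -2.511.
ε = (dQ/dP)(P/Q) = (-2.511)(28/350.321).
|ε| < 1, so demand is inelastic at this price.

-0.20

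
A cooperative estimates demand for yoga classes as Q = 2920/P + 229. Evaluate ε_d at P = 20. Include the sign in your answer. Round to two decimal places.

At P = 20, Q = 375.
dQ/dP = −2920/P² = -7.300.
ε = (dQ/dP)(P/Q) = (-7.300)(20/375).
|ε| < 1, so demand is inelastic at this price.

-0.39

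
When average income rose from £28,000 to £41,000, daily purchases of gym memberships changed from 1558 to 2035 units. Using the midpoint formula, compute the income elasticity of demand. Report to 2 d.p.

0.70

ΔQ = 477, ΔI = 13000. Midpoints: Ī = 34,500, Q̄ = 1796.5.
ε_I = (ΔQ/ΔI)(Ī/Q̄) = (477/13000)(34500/1796.5).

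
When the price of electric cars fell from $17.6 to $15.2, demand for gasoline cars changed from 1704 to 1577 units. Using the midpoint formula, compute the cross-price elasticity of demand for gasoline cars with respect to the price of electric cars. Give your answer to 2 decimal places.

0.53

ΔQ_x = 1577 − 1704 = -127; ΔP_y = 15.2 − 17.6 = -2.4.
Midpoints: P̄_y = 16.40, Q̄_x = 1640.5.
ε_xy = (ΔQ_x/ΔP_y)(P̄_y/Q̄_x) = (-127/-2.4)(16.40/1640.5).
ε_xy > 0, so the goods are substitutes.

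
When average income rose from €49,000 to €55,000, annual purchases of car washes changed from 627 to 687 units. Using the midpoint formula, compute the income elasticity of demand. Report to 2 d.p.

0.79

ΔQ = 60, ΔI = 6000. Midpoints: Ī = 52,000, Q̄ = 657.0.
ε_I = (ΔQ/ΔI)(Ī/Q̄) = (60/6000)(52000/657.0).
ε_I > 0, so the good is normal.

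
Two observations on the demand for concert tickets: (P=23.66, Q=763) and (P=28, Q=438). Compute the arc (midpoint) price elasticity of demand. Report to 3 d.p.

ΔQ = 438 − 763 = -325; ΔP = 28 − 23.66 = 4.34.
Midpoints: P̄ = 25.83, Q̄ = 600.5.
ε = (ΔQ/ΔP)(P̄/Q̄) = (-325/4.34)(25.83/600.5).

-3.221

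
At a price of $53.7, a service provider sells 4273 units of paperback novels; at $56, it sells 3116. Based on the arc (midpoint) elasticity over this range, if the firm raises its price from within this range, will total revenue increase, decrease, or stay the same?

decrease

Arc ε = (-1157/2.3)(54.85/3694.5) ≈ -7.468.
|ε| = 7.47 > 1, so demand is elastic. A price rise therefore reduces total revenue.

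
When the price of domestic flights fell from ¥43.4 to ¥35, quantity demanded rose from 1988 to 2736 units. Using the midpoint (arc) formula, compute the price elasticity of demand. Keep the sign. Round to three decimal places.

-1.478

ΔQ = 2736 − 1988 = 748; ΔP = 35 − 43.4 = -8.4.
Midpoints: P̄ = 39.20, Q̄ = 2362.0.
ε = (ΔQ/ΔP)(P̄/Q̄) = (748/-8.4)(39.20/2362.0).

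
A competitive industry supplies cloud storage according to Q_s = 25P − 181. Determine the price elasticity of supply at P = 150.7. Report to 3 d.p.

1.050

At P = 150.7, Q_s = 3586.50.
dQ_s/dP = 25.
ε_s = (dQ_s/dP)(P/Q_s) = (25)(150.7/3586.50).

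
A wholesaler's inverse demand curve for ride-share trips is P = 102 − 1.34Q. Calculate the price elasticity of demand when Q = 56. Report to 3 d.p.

-0.359

At Q = 56, P = 102 − 1.34(56) = 26.96.
dP/dQ = −1.34, so dQ/dP = 1/(−1.34) = -0.746.
ε = (dQ/dP)(P/Q) = (-0.746)(26.96/56).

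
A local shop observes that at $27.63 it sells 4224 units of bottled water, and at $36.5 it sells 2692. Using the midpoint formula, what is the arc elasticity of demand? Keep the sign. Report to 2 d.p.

-1.60

ΔQ = 2692 − 4224 = -1532; ΔP = 36.5 − 27.63 = 8.87.
Midpoints: P̄ = 32.06, Q̄ = 3458.0.
ε = (ΔQ/ΔP)(P̄/Q̄) = (-1532/8.87)(32.06/3458.0).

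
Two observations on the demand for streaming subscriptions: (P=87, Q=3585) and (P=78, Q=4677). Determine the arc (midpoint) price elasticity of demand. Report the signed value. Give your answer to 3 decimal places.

-2.423

ΔQ = 4677 − 3585 = 1092; ΔP = 78 − 87 = -9.
Midpoints: P̄ = 82.50, Q̄ = 4131.0.
ε = (ΔQ/ΔP)(P̄/Q̄) = (1092/-9)(82.50/4131.0).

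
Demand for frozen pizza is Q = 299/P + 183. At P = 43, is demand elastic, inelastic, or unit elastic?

Q = 189.953, dQ/dP = -0.162.
ε = (dQ/dP)(P/Q) ≈ -0.037.
|ε| = 0.04 < 1.

inelastic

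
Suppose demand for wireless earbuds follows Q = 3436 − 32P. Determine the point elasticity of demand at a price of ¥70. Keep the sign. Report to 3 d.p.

-1.873

At P = 70, Q = 1196.
dQ/dP = −32.
ε = (dQ/dP)(P/Q) = (-32)(70/1196).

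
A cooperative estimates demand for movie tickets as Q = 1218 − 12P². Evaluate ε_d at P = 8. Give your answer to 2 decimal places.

-3.41

At P = 8, Q = 450.
dQ/dP = −24P = -192.
ε = (dQ/dP)(P/Q) = (-192)(8/450).
|ε| > 1, so demand is elastic at this price.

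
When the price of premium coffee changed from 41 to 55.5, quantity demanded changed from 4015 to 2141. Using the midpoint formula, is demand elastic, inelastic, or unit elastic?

elastic

Arc ε ≈ -2.026.
|ε| = 2.03 > 1.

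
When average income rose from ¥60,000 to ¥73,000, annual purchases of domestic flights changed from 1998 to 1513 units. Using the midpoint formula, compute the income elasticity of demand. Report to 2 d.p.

-1.41

ΔQ = -485, ΔI = 13000. Midpoints: Ī = 66,500, Q̄ = 1755.5.
ε_I = (ΔQ/ΔI)(Ī/Q̄) = (-485/13000)(66500/1755.5).
ε_I < 0, so the good is inferior.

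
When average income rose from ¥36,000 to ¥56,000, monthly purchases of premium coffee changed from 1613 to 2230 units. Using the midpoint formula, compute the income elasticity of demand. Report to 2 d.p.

0.74

ΔQ = 617, ΔI = 20000. Midpoints: Ī = 46,000, Q̄ = 1921.5.
ε_I = (ΔQ/ΔI)(Ī/Q̄) = (617/20000)(46000/1921.5).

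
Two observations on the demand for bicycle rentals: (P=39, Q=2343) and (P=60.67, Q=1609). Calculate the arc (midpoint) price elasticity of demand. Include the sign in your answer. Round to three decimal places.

-0.854

ΔQ = 1609 − 2343 = -734; ΔP = 60.67 − 39 = 21.67.
Midpoints: P̄ = 49.84, Q̄ = 1976.0.
ε = (ΔQ/ΔP)(P̄/Q̄) = (-734/21.67)(49.84/1976.0).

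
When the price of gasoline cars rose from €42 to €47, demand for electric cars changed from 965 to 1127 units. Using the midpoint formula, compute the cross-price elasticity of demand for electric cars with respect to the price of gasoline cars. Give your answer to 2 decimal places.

1.38

ΔQ_x = 1127 − 965 = 162; ΔP_y = 47 − 42 = 5.
Midpoints: P̄_y = 44.50, Q̄_x = 1046.0.
ε_xy = (ΔQ_x/ΔP_y)(P̄_y/Q̄_x) = (162/5)(44.50/1046.0).
ε_xy > 0, so the goods are substitutes.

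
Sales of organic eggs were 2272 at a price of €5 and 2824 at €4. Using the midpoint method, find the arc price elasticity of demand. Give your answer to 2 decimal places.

ΔQ = 2824 − 2272 = 552; ΔP = 4 − 5 = -1.
Midpoints: P̄ = 4.50, Q̄ = 2548.0.
ε = (ΔQ/ΔP)(P̄/Q̄) = (552/-1)(4.50/2548.0).

-0.97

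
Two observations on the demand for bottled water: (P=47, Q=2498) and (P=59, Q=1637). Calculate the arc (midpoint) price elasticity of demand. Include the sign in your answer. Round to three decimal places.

ΔQ = 1637 − 2498 = -861; ΔP = 59 − 47 = 12.
Midpoints: P̄ = 53.00, Q̄ = 2067.5.
ε = (ΔQ/ΔP)(P̄/Q̄) = (-861/12)(53.00/2067.5).

-1.839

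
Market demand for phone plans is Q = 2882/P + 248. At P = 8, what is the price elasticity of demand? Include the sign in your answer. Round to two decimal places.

At P = 8, Q = 608.250.
dQ/dP = −2882/P² = -45.031.
ε = (dQ/dP)(P/Q) = (-45.031)(8/608.250).

-0.59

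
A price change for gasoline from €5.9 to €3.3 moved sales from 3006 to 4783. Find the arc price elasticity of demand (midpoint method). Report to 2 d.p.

-0.81

ΔQ = 4783 − 3006 = 1777; ΔP = 3.3 − 5.9 = -2.6.
Midpoints: P̄ = 4.60, Q̄ = 3894.5.
ε = (ΔQ/ΔP)(P̄/Q̄) = (1777/-2.6)(4.60/3894.5).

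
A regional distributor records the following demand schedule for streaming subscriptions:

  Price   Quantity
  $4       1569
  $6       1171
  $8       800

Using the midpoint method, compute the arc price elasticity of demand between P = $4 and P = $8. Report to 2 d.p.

-0.97

At P = 4, Q = 1569; at P = 8, Q = 800.
ΔQ = -769, ΔP = 4. Midpoints: P̄ = 6.00, Q̄ = 1184.5.
ε = (ΔQ/ΔP)(P̄/Q̄) = (-769/4)(6.00/1184.5).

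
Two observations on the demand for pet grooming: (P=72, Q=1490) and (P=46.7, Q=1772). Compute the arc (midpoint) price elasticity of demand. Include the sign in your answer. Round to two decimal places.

ΔQ = 1772 − 1490 = 282; ΔP = 46.7 − 72 = -25.3.
Midpoints: P̄ = 59.35, Q̄ = 1631.0.
ε = (ΔQ/ΔP)(P̄/Q̄) = (282/-25.3)(59.35/1631.0).

-0.41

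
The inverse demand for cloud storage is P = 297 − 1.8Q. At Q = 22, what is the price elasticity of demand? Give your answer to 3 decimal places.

-6.500

At Q = 22, P = 297 − 1.8(22) = 257.40.
dP/dQ = −1.8, so dQ/dP = 1/(−1.8) = -0.556.
ε = (dQ/dP)(P/Q) = (-0.556)(257.40/22).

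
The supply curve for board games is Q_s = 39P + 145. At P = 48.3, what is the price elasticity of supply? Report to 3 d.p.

0.929

At P = 48.3, Q_s = 2028.70.
dQ_s/dP = 39.
ε_s = (dQ_s/dP)(P/Q_s) = (39)(48.3/2028.70).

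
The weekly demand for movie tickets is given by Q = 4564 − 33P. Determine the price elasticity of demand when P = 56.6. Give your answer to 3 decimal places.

At P = 56.6, Q = 2696.200.
dQ/dP = −33.
ε = (dQ/dP)(P/Q) = (-33)(56.6/2696.200).

-0.693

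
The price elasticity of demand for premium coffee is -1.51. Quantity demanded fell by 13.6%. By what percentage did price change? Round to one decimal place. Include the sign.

%ΔP ≈ %ΔQ / ε = (-13.6%)/(-1.51) = 9.01%.

9.0%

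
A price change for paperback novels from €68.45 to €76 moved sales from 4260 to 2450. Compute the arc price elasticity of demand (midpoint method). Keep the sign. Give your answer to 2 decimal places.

-5.16

ΔQ = 2450 − 4260 = -1810; ΔP = 76 − 68.45 = 7.55.
Midpoints: P̄ = 72.22, Q̄ = 3355.0.
ε = (ΔQ/ΔP)(P̄/Q̄) = (-1810/7.55)(72.22/3355.0).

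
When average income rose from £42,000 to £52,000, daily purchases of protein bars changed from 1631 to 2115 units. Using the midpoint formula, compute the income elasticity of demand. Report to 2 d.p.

1.21

ΔQ = 484, ΔI = 10000. Midpoints: Ī = 47,000, Q̄ = 1873.0.
ε_I = (ΔQ/ΔI)(Ī/Q̄) = (484/10000)(47000/1873.0).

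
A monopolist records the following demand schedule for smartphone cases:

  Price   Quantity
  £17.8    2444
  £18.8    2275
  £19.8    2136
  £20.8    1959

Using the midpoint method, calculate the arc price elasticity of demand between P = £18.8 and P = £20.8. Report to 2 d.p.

-1.48

At P = 18.8, Q = 2275; at P = 20.8, Q = 1959.
ΔQ = -316, ΔP = 2.0. Midpoints: P̄ = 19.80, Q̄ = 2117.0.
ε = (ΔQ/ΔP)(P̄/Q̄) = (-316/2.0)(19.80/2117.0).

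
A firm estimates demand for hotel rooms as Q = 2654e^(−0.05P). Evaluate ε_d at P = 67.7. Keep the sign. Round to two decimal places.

At P = 67.7, Q = 89.911.
dQ/dP = −0.05·2654e^(−0.05P) = −0.05Q = -4.496.
ε = (dQ/dP)(P/Q) = (-4.496)(67.7/89.911).

-3.39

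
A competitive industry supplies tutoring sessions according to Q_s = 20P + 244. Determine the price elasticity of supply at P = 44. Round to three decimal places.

At P = 44, Q_s = 1124.
dQ_s/dP = 20.
ε_s = (dQ_s/dP)(P/Q_s) = (20)(44/1124).

0.783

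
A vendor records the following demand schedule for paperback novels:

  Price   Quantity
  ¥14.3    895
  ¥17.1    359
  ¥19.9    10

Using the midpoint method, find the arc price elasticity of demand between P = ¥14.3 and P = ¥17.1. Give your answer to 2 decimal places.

-4.79

At P = 14.3, Q = 895; at P = 17.1, Q = 359.
ΔQ = -536, ΔP = 2.8. Midpoints: P̄ = 15.70, Q̄ = 627.0.
ε = (ΔQ/ΔP)(P̄/Q̄) = (-536/2.8)(15.70/627.0).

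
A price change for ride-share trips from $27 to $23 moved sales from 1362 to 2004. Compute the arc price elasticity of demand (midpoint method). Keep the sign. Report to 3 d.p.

-2.384

ΔQ = 2004 − 1362 = 642; ΔP = 23 − 27 = -4.
Midpoints: P̄ = 25.00, Q̄ = 1683.0.
ε = (ΔQ/ΔP)(P̄/Q̄) = (642/-4)(25.00/1683.0).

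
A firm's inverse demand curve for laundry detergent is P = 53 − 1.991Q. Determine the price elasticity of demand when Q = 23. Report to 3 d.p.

-0.157

At Q = 23, P = 53 − 1.991(23) = 7.21.
dP/dQ = −1.991, so dQ/dP = 1/(−1.991) = -0.502.
ε = (dQ/dP)(P/Q) = (-0.502)(7.21/23).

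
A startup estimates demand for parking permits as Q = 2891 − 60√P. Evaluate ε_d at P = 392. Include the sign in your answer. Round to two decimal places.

At P = 392, Q = 1703.061.
dQ/dP = −60/(2√P) = -1.515.
ε = (dQ/dP)(P/Q) = (-1.515)(392/1703.061).
|ε| < 1, so demand is inelastic at this price.

-0.35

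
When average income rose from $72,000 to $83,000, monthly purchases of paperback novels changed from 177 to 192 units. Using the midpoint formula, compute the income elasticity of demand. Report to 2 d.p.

0.57

ΔQ = 15, ΔI = 11000. Midpoints: Ī = 77,500, Q̄ = 184.5.
ε_I = (ΔQ/ΔI)(Ī/Q̄) = (15/11000)(77500/184.5).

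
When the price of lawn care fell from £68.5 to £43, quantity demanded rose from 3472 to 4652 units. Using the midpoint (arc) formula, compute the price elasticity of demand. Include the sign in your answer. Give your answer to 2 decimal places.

-0.64

ΔQ = 4652 − 3472 = 1180; ΔP = 43 − 68.5 = -25.5.
Midpoints: P̄ = 55.75, Q̄ = 4062.0.
ε = (ΔQ/ΔP)(P̄/Q̄) = (1180/-25.5)(55.75/4062.0).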